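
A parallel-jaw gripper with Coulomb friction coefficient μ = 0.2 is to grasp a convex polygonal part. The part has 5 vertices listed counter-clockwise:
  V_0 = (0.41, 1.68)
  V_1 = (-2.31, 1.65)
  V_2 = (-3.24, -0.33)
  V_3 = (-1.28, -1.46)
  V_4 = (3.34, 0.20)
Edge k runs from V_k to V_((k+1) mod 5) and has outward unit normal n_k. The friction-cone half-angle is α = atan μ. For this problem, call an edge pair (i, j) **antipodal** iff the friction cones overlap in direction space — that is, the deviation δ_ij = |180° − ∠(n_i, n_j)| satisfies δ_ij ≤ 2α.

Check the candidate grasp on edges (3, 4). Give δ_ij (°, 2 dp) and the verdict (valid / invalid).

δ = 46.56°, invalid

α = atan 0.2 = 11.31°;  2α = 22.62°
edge 3: e_3 = (+4.62, +1.66);  n_3 = (+0.3381, -0.9411)
edge 4: e_4 = (-2.93, +1.48);  n_4 = (+0.4509, +0.8926)
∠(n_3, n_4) = 133.44°
δ = |180° − 133.44°| = 46.56°
46.56° > 2α = 22.62°  →  invalid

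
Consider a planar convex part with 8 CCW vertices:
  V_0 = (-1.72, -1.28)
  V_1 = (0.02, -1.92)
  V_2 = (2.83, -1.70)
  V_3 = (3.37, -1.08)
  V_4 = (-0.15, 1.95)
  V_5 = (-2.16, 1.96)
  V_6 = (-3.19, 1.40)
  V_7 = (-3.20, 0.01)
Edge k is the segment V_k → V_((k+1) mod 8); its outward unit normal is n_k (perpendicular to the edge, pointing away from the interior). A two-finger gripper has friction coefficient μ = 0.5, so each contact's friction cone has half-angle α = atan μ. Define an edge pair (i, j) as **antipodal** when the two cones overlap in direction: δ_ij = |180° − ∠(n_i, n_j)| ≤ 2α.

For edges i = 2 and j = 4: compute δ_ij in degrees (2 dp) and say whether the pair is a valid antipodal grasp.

δ = 49.23°, valid

α = atan 0.5 = 26.57°;  2α = 53.13°
edge 2: e_2 = (+0.54, +0.62);  n_2 = (+0.7541, -0.6568)
edge 4: e_4 = (-2.01, +0.01);  n_4 = (+0.0050, +1.0000)
∠(n_2, n_4) = 130.77°
δ = |180° − 130.77°| = 49.23°
49.23° ≤ 2α = 53.13°  →  valid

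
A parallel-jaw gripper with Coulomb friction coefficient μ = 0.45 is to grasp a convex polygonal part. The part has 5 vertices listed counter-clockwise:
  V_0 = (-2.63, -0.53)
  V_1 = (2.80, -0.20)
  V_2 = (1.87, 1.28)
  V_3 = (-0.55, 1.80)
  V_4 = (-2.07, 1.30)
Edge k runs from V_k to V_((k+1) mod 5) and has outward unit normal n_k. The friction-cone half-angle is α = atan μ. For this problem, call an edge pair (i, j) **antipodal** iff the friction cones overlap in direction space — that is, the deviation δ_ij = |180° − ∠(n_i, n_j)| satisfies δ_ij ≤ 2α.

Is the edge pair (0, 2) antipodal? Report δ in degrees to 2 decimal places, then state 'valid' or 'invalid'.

α = atan 0.45 = 24.23°;  2α = 48.46°
edge 0: e_0 = (+5.43, +0.33);  n_0 = (+0.0607, -0.9982)
edge 2: e_2 = (-2.42, +0.52);  n_2 = (+0.2101, +0.9777)
∠(n_0, n_2) = 164.40°
δ = |180° − 164.40°| = 15.60°
15.60° ≤ 2α = 48.46°  →  valid

δ = 15.60°, valid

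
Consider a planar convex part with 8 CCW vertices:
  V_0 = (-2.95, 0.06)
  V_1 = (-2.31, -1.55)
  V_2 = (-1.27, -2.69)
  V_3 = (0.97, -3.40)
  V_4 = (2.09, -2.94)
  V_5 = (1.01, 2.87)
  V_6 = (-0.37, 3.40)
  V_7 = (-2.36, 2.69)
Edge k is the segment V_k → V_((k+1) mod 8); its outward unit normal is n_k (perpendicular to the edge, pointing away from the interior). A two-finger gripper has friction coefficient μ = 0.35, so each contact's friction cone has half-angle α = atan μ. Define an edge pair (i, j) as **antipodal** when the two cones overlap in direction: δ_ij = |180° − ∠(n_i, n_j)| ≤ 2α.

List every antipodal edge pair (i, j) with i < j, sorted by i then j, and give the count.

α = atan 0.35 = 19.29°;  2α = 38.58°
n_0 = (-0.9293, -0.3694)
n_1 = (-0.7388, -0.6740)
n_2 = (-0.3021, -0.9533)
n_3 = (+0.3799, -0.9250)
n_4 = (+0.9832, +0.1828)
n_5 = (+0.3585, +0.9335)
n_6 = (-0.3360, +0.9418)
n_7 = (-0.9757, +0.2189)
  (0,1): δ = 159.30°  ·
  (0,2): δ = 129.27°  ·
  (0,3): δ = 89.35°  ·
  (0,4): δ = 11.15°  ✓
  (0,5): δ = 47.31°  ·
  (0,6): δ = 87.96°  ·
  (0,7): δ = 145.68°  ·
  (1,2): δ = 149.96°  ·
  (1,3): δ = 110.04°  ·
  (1,4): δ = 31.84°  ✓
  (1,5): δ = 26.62°  ✓
  (1,6): δ = 67.26°  ·
  (1,7): δ = 124.98°  ·
  (2,3): δ = 140.08°  ·
  (2,4): δ = 61.88°  ·
  (2,5): δ = 3.42°  ✓
  (2,6): δ = 37.22°  ✓
  (2,7): δ = 94.94°  ·
  (3,4): δ = 101.80°  ·
  (3,5): δ = 43.34°  ·
  (3,6): δ = 2.69°  ✓
  (3,7): δ = 55.03°  ·
  (4,5): δ = 121.54°  ·
  (4,6): δ = 80.89°  ·
  (4,7): δ = 23.17°  ✓
  (5,6): δ = 139.35°  ·
  (5,7): δ = 81.63°  ·
  (6,7): δ = 122.28°  ·
antipodal pairs: 7

count = 7; pairs: (0,4), (1,4), (1,5), (2,5), (2,6), (3,6), (4,7)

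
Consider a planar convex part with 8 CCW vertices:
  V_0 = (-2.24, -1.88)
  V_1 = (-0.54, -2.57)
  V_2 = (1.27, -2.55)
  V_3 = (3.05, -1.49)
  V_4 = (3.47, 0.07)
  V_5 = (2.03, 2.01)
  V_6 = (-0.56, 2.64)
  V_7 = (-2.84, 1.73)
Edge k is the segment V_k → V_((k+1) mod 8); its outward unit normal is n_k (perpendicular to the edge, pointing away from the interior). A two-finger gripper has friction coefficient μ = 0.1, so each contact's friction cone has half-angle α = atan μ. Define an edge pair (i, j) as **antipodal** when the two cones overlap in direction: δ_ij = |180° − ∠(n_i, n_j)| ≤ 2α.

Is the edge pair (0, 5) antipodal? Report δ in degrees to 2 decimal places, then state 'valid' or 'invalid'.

δ = 8.42°, valid

α = atan 0.1 = 5.71°;  2α = 11.42°
edge 0: e_0 = (+1.70, -0.69);  n_0 = (-0.3761, -0.9266)
edge 5: e_5 = (-2.59, +0.63);  n_5 = (+0.2364, +0.9717)
∠(n_0, n_5) = 171.58°
δ = |180° − 171.58°| = 8.42°
8.42° ≤ 2α = 11.42°  →  valid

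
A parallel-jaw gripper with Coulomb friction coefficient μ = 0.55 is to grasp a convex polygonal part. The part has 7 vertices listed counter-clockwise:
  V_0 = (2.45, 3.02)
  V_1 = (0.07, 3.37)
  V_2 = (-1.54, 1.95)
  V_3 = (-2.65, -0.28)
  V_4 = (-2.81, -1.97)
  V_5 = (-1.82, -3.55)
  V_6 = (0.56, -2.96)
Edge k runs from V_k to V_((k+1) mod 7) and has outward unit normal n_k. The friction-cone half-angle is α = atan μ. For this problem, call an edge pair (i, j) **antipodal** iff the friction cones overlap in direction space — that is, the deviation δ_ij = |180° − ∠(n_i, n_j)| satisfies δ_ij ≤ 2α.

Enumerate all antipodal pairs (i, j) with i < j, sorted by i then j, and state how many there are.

α = atan 0.55 = 28.81°;  2α = 57.62°
n_0 = (+0.1455, +0.9894)
n_1 = (-0.6615, +0.7500)
n_2 = (-0.8952, +0.4456)
n_3 = (-0.9955, +0.0943)
n_4 = (-0.8474, -0.5310)
n_5 = (+0.2406, -0.9706)
n_6 = (+0.9535, -0.3014)
  (0,1): δ = 130.22°  ·
  (0,2): δ = 108.10°  ·
  (0,3): δ = 87.04°  ·
  (0,4): δ = 49.56°  ✓
  (0,5): δ = 22.29°  ✓
  (0,6): δ = 80.83°  ·
  (1,2): δ = 157.87°  ·
  (1,3): δ = 136.82°  ·
  (1,4): δ = 99.34°  ·
  (1,5): δ = 27.49°  ✓
  (1,6): δ = 31.05°  ✓
  (2,3): δ = 158.95°  ·
  (2,4): δ = 121.47°  ·
  (2,5): δ = 49.61°  ✓
  (2,6): δ = 8.92°  ✓
  (3,4): δ = 142.52°  ·
  (3,5): δ = 70.67°  ·
  (3,6): δ = 12.13°  ✓
  (4,5): δ = 108.15°  ·
  (4,6): δ = 49.61°  ✓
  (5,6): δ = 121.46°  ·
antipodal pairs: 8

count = 8; pairs: (0,4), (0,5), (1,5), (1,6), (2,5), (2,6), (3,6), (4,6)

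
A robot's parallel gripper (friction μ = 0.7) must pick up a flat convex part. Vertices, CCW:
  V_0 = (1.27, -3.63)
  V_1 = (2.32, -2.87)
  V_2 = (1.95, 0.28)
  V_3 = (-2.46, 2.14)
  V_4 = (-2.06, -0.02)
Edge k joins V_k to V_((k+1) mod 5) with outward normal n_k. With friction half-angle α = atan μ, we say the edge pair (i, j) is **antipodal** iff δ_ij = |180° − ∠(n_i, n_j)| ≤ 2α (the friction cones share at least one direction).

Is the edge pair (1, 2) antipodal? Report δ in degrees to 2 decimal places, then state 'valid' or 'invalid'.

α = atan 0.7 = 34.99°;  2α = 69.98°
edge 1: e_1 = (-0.37, +3.15);  n_1 = (+0.9932, +0.1167)
edge 2: e_2 = (-4.41, +1.86);  n_2 = (+0.3886, +0.9214)
∠(n_1, n_2) = 60.43°
δ = |180° − 60.43°| = 119.57°
119.57° > 2α = 69.98°  →  invalid

δ = 119.57°, invalid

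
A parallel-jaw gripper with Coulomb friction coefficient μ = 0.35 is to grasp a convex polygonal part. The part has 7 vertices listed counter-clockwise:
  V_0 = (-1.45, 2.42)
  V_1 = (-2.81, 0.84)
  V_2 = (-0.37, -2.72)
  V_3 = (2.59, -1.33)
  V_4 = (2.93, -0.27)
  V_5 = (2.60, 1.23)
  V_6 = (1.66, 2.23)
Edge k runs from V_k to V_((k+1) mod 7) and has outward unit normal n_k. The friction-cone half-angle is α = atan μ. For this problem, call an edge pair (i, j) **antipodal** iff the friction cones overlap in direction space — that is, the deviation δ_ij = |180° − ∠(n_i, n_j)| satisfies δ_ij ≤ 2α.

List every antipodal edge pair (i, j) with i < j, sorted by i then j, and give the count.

count = 5; pairs: (0,2), (0,3), (1,4), (1,5), (2,6)

α = atan 0.35 = 19.29°;  2α = 38.58°
n_0 = (-0.7579, +0.6524)
n_1 = (-0.8249, -0.5653)
n_2 = (+0.4251, -0.9052)
n_3 = (+0.9522, -0.3054)
n_4 = (+0.9766, +0.2149)
n_5 = (+0.7286, +0.6849)
n_6 = (+0.0610, +0.9981)
  (0,1): δ = 104.85°  ·
  (0,2): δ = 24.12°  ✓
  (0,3): δ = 22.94°  ✓
  (0,4): δ = 53.13°  ·
  (0,5): δ = 83.95°  ·
  (0,6): δ = 127.22°  ·
  (1,2): δ = 99.27°  ·
  (1,3): δ = 52.21°  ·
  (1,4): δ = 22.02°  ✓
  (1,5): δ = 8.80°  ✓
  (1,6): δ = 52.08°  ·
  (2,3): δ = 132.94°  ·
  (2,4): δ = 102.75°  ·
  (2,5): δ = 71.93°  ·
  (2,6): δ = 28.65°  ✓
  (3,4): δ = 149.81°  ·
  (3,5): δ = 118.99°  ·
  (3,6): δ = 75.71°  ·
  (4,5): δ = 149.18°  ·
  (4,6): δ = 105.90°  ·
  (5,6): δ = 136.72°  ·
antipodal pairs: 5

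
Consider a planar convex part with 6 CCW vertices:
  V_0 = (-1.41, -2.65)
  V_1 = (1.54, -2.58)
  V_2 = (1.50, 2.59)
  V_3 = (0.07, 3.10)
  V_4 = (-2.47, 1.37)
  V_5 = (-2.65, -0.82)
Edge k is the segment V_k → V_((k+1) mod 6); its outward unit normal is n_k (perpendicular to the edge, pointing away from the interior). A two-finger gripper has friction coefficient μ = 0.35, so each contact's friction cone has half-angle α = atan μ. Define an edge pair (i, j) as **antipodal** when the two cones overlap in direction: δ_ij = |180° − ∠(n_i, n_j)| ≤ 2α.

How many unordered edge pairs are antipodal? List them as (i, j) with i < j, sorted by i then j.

α = atan 0.35 = 19.29°;  2α = 38.58°
n_0 = (+0.0237, -0.9997)
n_1 = (+1.0000, +0.0077)
n_2 = (+0.3359, +0.9419)
n_3 = (-0.5629, +0.8265)
n_4 = (-0.9966, +0.0819)
n_5 = (-0.8279, -0.5609)
  (0,1): δ = 90.92°  ·
  (0,2): δ = 20.99°  ✓
  (0,3): δ = 32.90°  ✓
  (0,4): δ = 83.94°  ·
  (0,5): δ = 122.76°  ·
  (1,2): δ = 110.07°  ·
  (1,3): δ = 56.18°  ·
  (1,4): δ = 5.14°  ✓
  (1,5): δ = 33.68°  ✓
  (2,3): δ = 126.11°  ·
  (2,4): δ = 75.07°  ·
  (2,5): δ = 36.25°  ✓
  (3,4): δ = 128.96°  ·
  (3,5): δ = 90.14°  ·
  (4,5): δ = 141.18°  ·
antipodal pairs: 5

count = 5; pairs: (0,2), (0,3), (1,4), (1,5), (2,5)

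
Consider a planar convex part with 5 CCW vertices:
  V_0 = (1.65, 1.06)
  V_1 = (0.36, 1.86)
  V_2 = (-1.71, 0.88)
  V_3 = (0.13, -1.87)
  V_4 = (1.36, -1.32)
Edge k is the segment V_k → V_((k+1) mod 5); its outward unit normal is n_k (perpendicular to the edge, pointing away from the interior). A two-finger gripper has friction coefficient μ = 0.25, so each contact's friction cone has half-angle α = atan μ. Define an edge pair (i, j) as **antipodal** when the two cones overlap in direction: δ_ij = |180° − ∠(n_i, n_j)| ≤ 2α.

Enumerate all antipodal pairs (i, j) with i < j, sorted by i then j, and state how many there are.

α = atan 0.25 = 14.04°;  2α = 28.07°
n_0 = (+0.5270, +0.8498)
n_1 = (-0.4279, +0.9038)
n_2 = (-0.8311, -0.5561)
n_3 = (+0.4082, -0.9129)
n_4 = (+0.9927, -0.1210)
  (0,1): δ = 122.86°  ·
  (0,2): δ = 24.41°  ✓
  (0,3): δ = 55.90°  ·
  (0,4): δ = 114.86°  ·
  (1,2): δ = 81.55°  ·
  (1,3): δ = 1.24°  ✓
  (1,4): δ = 57.72°  ·
  (2,3): δ = 99.69°  ·
  (2,4): δ = 40.73°  ·
  (3,4): δ = 121.04°  ·
antipodal pairs: 2

count = 2; pairs: (0,2), (1,3)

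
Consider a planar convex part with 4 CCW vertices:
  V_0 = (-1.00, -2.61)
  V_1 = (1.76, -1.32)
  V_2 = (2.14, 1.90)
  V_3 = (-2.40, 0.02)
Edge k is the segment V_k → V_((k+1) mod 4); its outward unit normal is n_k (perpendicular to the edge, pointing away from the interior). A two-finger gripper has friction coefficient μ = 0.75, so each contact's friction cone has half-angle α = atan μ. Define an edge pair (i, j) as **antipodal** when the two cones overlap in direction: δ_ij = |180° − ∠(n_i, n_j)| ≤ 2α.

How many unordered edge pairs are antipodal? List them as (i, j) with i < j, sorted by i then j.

α = atan 0.75 = 36.87°;  2α = 73.74°
n_0 = (+0.4234, -0.9059)
n_1 = (+0.9931, -0.1172)
n_2 = (-0.3826, +0.9239)
n_3 = (-0.8827, -0.4699)
  (0,1): δ = 121.78°  ·
  (0,2): δ = 2.56°  ✓
  (0,3): δ = 92.98°  ·
  (1,2): δ = 60.78°  ✓
  (1,3): δ = 34.76°  ✓
  (2,3): δ = 84.47°  ·
antipodal pairs: 3

count = 3; pairs: (0,2), (1,2), (1,3)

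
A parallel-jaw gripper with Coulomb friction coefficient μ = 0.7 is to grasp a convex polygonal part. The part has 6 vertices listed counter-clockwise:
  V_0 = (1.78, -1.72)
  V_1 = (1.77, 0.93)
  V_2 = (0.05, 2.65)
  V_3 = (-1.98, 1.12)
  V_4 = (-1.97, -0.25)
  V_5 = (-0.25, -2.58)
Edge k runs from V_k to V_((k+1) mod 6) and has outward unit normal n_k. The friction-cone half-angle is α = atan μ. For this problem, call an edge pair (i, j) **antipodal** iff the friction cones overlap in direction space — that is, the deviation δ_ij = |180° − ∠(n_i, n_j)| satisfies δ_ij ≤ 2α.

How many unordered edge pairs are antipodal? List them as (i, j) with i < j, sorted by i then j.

count = 8; pairs: (0,2), (0,3), (0,4), (1,3), (1,4), (1,5), (2,5), (3,5)

α = atan 0.7 = 34.99°;  2α = 69.98°
n_0 = (+1.0000, +0.0038)
n_1 = (+0.7071, +0.7071)
n_2 = (-0.6019, +0.7986)
n_3 = (-1.0000, -0.0073)
n_4 = (-0.8045, -0.5939)
n_5 = (+0.3901, -0.9208)
  (0,1): δ = 135.22°  ·
  (0,2): δ = 53.21°  ✓
  (0,3): δ = 0.20°  ✓
  (0,4): δ = 36.22°  ✓
  (0,5): δ = 112.74°  ·
  (1,2): δ = 97.99°  ·
  (1,3): δ = 44.58°  ✓
  (1,4): δ = 8.57°  ✓
  (1,5): δ = 67.96°  ✓
  (2,3): δ = 126.59°  ·
  (2,4): δ = 90.57°  ·
  (2,5): δ = 14.05°  ✓
  (3,4): δ = 143.98°  ·
  (3,5): δ = 67.46°  ✓
  (4,5): δ = 103.47°  ·
antipodal pairs: 8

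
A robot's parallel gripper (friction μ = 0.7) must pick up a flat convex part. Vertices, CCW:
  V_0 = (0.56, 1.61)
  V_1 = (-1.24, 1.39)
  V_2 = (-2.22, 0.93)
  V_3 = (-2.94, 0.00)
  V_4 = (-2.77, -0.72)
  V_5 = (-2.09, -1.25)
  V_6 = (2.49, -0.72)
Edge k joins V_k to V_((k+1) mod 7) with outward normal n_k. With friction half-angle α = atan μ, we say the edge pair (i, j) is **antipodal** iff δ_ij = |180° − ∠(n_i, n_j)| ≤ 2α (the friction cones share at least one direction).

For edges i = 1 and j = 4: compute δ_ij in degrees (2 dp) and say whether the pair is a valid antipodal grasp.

α = atan 0.7 = 34.99°;  2α = 69.98°
edge 1: e_1 = (-0.98, -0.46);  n_1 = (-0.4249, +0.9052)
edge 4: e_4 = (+0.68, -0.53);  n_4 = (-0.6147, -0.7887)
∠(n_1, n_4) = 116.92°
δ = |180° − 116.92°| = 63.08°
63.08° ≤ 2α = 69.98°  →  valid

δ = 63.08°, valid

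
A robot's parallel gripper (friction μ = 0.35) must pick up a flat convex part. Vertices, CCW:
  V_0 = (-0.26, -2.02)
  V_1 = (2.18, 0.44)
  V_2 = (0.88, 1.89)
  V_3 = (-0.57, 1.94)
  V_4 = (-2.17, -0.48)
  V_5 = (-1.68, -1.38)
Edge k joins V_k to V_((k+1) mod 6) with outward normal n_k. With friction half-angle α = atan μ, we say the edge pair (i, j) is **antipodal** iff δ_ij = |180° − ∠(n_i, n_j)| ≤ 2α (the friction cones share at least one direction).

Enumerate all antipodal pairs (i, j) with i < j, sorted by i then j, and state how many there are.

α = atan 0.35 = 19.29°;  2α = 38.58°
n_0 = (+0.7100, -0.7042)
n_1 = (+0.7446, +0.6675)
n_2 = (+0.0345, +0.9994)
n_3 = (-0.8342, +0.5515)
n_4 = (-0.8783, -0.4782)
n_5 = (-0.4109, -0.9117)
  (0,1): δ = 93.36°  ·
  (0,2): δ = 47.21°  ·
  (0,3): δ = 11.30°  ✓
  (0,4): δ = 73.33°  ·
  (0,5): δ = 110.50°  ·
  (1,2): δ = 133.85°  ·
  (1,3): δ = 75.35°  ·
  (1,4): δ = 13.31°  ✓
  (1,5): δ = 23.86°  ✓
  (2,3): δ = 121.50°  ·
  (2,4): δ = 59.46°  ·
  (2,5): δ = 22.29°  ✓
  (3,4): δ = 117.96°  ·
  (3,5): δ = 80.79°  ·
  (4,5): δ = 142.83°  ·
antipodal pairs: 4

count = 4; pairs: (0,3), (1,4), (1,5), (2,5)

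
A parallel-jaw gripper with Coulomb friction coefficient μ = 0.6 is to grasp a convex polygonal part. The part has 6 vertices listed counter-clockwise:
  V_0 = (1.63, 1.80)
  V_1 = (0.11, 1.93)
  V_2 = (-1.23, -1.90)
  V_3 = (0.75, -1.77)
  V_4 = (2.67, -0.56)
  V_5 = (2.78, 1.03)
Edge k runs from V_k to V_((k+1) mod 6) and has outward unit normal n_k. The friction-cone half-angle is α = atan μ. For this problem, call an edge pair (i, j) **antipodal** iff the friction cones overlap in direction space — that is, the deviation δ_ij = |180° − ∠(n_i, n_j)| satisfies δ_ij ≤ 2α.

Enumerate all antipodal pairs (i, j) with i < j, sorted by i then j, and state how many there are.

α = atan 0.6 = 30.96°;  2α = 61.93°
n_0 = (+0.0852, +0.9964)
n_1 = (-0.9439, +0.3302)
n_2 = (+0.0655, -0.9979)
n_3 = (+0.5332, -0.8460)
n_4 = (+0.9976, -0.0690)
n_5 = (+0.5564, +0.8309)
  (0,1): δ = 104.39°  ·
  (0,2): δ = 8.64°  ✓
  (0,3): δ = 37.11°  ✓
  (0,4): δ = 90.93°  ·
  (0,5): δ = 151.08°  ·
  (1,2): δ = 66.96°  ·
  (1,3): δ = 38.50°  ✓
  (1,4): δ = 15.33°  ✓
  (1,5): δ = 75.48°  ·
  (2,3): δ = 151.54°  ·
  (2,4): δ = 97.71°  ·
  (2,5): δ = 37.56°  ✓
  (3,4): δ = 126.18°  ·
  (3,5): δ = 66.02°  ·
  (4,5): δ = 119.85°  ·
antipodal pairs: 5

count = 5; pairs: (0,2), (0,3), (1,3), (1,4), (2,5)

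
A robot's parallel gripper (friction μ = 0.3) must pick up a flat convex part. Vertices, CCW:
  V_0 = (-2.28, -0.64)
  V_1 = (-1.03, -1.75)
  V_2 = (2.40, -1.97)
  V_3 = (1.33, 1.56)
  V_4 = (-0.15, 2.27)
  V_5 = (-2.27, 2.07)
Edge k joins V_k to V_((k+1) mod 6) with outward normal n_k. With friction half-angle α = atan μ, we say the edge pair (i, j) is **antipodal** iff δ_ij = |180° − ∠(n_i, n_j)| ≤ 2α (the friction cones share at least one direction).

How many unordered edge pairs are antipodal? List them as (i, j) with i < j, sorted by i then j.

count = 5; pairs: (0,2), (0,3), (1,3), (1,4), (2,5)

α = atan 0.3 = 16.70°;  2α = 33.40°
n_0 = (-0.6640, -0.7477)
n_1 = (-0.0640, -0.9979)
n_2 = (+0.9570, +0.2901)
n_3 = (+0.4325, +0.9016)
n_4 = (-0.0939, +0.9956)
n_5 = (-1.0000, +0.0037)
  (0,1): δ = 142.06°  ·
  (0,2): δ = 31.53°  ✓
  (0,3): δ = 15.98°  ✓
  (0,4): δ = 46.99°  ·
  (0,5): δ = 131.39°  ·
  (1,2): δ = 69.47°  ·
  (1,3): δ = 21.96°  ✓
  (1,4): δ = 9.06°  ✓
  (1,5): δ = 93.46°  ·
  (2,3): δ = 132.49°  ·
  (2,4): δ = 101.47°  ·
  (2,5): δ = 17.07°  ✓
  (3,4): δ = 148.98°  ·
  (3,5): δ = 64.58°  ·
  (4,5): δ = 95.60°  ·
antipodal pairs: 5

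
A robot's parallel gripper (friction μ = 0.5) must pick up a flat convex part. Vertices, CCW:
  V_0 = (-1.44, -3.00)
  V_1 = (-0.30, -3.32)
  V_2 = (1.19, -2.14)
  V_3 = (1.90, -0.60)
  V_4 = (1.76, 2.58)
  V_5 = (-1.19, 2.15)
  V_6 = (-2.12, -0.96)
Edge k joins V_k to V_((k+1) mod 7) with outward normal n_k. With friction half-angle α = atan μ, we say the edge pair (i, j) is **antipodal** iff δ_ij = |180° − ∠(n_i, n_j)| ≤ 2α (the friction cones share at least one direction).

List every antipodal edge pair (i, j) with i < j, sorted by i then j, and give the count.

α = atan 0.5 = 26.57°;  2α = 53.13°
n_0 = (-0.2703, -0.9628)
n_1 = (+0.6208, -0.7839)
n_2 = (+0.9081, -0.4187)
n_3 = (+0.9990, +0.0440)
n_4 = (-0.1442, +0.9895)
n_5 = (-0.9581, +0.2865)
n_6 = (-0.9487, -0.3162)
  (0,1): δ = 125.94°  ·
  (0,2): δ = 99.07°  ·
  (0,3): δ = 71.80°  ·
  (0,4): δ = 23.97°  ✓
  (0,5): δ = 89.03°  ·
  (0,6): δ = 124.11°  ·
  (1,2): δ = 153.13°  ·
  (1,3): δ = 125.86°  ·
  (1,4): δ = 30.08°  ✓
  (1,5): δ = 34.97°  ✓
  (1,6): δ = 70.06°  ·
  (2,3): δ = 152.73°  ·
  (2,4): δ = 56.96°  ·
  (2,5): δ = 8.10°  ✓
  (2,6): δ = 43.19°  ✓
  (3,4): δ = 84.23°  ·
  (3,5): δ = 19.17°  ✓
  (3,6): δ = 15.91°  ✓
  (4,5): δ = 114.94°  ·
  (4,6): δ = 79.86°  ·
  (5,6): δ = 144.92°  ·
antipodal pairs: 7

count = 7; pairs: (0,4), (1,4), (1,5), (2,5), (2,6), (3,5), (3,6)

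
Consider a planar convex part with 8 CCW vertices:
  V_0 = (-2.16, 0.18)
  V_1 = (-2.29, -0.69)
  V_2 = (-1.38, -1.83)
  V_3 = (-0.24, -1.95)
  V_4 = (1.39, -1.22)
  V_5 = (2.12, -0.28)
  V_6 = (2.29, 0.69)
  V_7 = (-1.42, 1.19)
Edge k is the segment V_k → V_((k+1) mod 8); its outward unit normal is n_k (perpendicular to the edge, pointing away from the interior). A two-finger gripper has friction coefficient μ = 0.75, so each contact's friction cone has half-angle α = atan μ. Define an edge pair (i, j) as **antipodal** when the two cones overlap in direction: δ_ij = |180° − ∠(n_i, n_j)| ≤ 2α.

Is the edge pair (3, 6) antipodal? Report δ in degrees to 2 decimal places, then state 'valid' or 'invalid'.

δ = 31.80°, valid

α = atan 0.75 = 36.87°;  2α = 73.74°
edge 3: e_3 = (+1.63, +0.73);  n_3 = (+0.4087, -0.9127)
edge 6: e_6 = (-3.71, +0.50);  n_6 = (+0.1336, +0.9910)
∠(n_3, n_6) = 148.20°
δ = |180° − 148.20°| = 31.80°
31.80° ≤ 2α = 73.74°  →  valid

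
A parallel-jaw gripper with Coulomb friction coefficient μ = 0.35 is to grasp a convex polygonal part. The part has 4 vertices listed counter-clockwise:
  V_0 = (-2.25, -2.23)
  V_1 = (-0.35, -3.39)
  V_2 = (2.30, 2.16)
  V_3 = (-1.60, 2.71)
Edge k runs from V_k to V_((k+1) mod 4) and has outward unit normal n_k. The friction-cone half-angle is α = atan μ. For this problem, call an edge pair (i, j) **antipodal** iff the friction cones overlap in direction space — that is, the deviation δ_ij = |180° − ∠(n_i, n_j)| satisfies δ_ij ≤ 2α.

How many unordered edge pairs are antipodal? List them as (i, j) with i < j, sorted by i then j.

count = 2; pairs: (0,2), (1,3)

α = atan 0.35 = 19.29°;  2α = 38.58°
n_0 = (-0.5211, -0.8535)
n_1 = (+0.9024, -0.4309)
n_2 = (+0.1396, +0.9902)
n_3 = (-0.9915, +0.1305)
  (0,1): δ = 84.12°  ·
  (0,2): δ = 23.38°  ✓
  (0,3): δ = 113.91°  ·
  (1,2): δ = 72.50°  ·
  (1,3): δ = 18.03°  ✓
  (2,3): δ = 89.47°  ·
antipodal pairs: 2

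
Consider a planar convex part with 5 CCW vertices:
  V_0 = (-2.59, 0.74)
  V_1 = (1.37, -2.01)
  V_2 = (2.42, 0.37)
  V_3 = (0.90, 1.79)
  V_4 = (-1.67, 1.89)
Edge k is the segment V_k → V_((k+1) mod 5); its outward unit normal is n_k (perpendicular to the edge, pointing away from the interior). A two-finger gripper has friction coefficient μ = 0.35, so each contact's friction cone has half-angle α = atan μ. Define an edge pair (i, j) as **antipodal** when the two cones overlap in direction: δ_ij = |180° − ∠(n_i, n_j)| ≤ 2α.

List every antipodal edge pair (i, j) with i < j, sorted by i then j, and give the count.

count = 3; pairs: (0,2), (0,3), (1,4)

α = atan 0.35 = 19.29°;  2α = 38.58°
n_0 = (-0.5704, -0.8214)
n_1 = (+0.9149, -0.4036)
n_2 = (+0.6827, +0.7307)
n_3 = (+0.0389, +0.9992)
n_4 = (-0.7809, +0.6247)
  (0,1): δ = 79.03°  ·
  (0,2): δ = 8.27°  ✓
  (0,3): δ = 32.55°  ✓
  (0,4): δ = 86.12°  ·
  (1,2): δ = 109.25°  ·
  (1,3): δ = 68.42°  ·
  (1,4): δ = 14.85°  ✓
  (2,3): δ = 139.18°  ·
  (2,4): δ = 85.61°  ·
  (3,4): δ = 126.43°  ·
antipodal pairs: 3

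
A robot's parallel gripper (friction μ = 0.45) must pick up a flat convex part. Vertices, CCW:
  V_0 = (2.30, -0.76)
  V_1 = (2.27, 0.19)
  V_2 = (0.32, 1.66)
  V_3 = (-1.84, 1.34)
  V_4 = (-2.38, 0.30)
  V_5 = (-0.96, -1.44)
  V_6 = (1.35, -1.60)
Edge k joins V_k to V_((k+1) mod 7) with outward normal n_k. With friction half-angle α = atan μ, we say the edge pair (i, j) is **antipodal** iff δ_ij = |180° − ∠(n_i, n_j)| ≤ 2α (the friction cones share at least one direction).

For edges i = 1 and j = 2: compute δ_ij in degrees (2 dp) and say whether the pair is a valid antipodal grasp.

δ = 134.56°, invalid

α = atan 0.45 = 24.23°;  2α = 48.46°
edge 1: e_1 = (-1.95, +1.47);  n_1 = (+0.6020, +0.7985)
edge 2: e_2 = (-2.16, -0.32);  n_2 = (-0.1465, +0.9892)
∠(n_1, n_2) = 45.44°
δ = |180° − 45.44°| = 134.56°
134.56° > 2α = 48.46°  →  invalid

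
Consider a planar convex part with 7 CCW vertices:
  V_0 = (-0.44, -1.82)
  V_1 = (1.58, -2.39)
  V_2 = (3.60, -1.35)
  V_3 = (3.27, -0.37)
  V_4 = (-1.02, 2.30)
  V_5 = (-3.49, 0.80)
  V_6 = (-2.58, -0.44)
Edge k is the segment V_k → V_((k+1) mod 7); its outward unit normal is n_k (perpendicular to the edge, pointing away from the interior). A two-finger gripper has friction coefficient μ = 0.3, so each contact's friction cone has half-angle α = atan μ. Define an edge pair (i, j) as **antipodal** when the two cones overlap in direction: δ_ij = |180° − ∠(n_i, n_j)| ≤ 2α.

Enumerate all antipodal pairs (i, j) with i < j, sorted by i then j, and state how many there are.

count = 5; pairs: (0,3), (1,4), (2,5), (3,5), (3,6)

α = atan 0.3 = 16.70°;  2α = 33.40°
n_0 = (-0.2716, -0.9624)
n_1 = (+0.4577, -0.8891)
n_2 = (+0.9477, +0.3191)
n_3 = (+0.5284, +0.8490)
n_4 = (-0.5191, +0.8547)
n_5 = (-0.8062, -0.5916)
n_6 = (-0.5419, -0.8404)
  (0,1): δ = 137.00°  ·
  (0,2): δ = 55.63°  ·
  (0,3): δ = 16.14°  ✓
  (0,4): δ = 47.03°  ·
  (0,5): δ = 142.03°  ·
  (0,6): δ = 162.94°  ·
  (1,2): δ = 98.63°  ·
  (1,3): δ = 59.14°  ·
  (1,4): δ = 4.03°  ✓
  (1,5): δ = 99.03°  ·
  (1,6): δ = 119.94°  ·
  (2,3): δ = 140.51°  ·
  (2,4): δ = 77.34°  ·
  (2,5): δ = 17.66°  ✓
  (2,6): δ = 38.57°  ·
  (3,4): δ = 116.83°  ·
  (3,5): δ = 21.83°  ✓
  (3,6): δ = 0.92°  ✓
  (4,5): δ = 85.00°  ·
  (4,6): δ = 64.09°  ·
  (5,6): δ = 159.09°  ·
antipodal pairs: 5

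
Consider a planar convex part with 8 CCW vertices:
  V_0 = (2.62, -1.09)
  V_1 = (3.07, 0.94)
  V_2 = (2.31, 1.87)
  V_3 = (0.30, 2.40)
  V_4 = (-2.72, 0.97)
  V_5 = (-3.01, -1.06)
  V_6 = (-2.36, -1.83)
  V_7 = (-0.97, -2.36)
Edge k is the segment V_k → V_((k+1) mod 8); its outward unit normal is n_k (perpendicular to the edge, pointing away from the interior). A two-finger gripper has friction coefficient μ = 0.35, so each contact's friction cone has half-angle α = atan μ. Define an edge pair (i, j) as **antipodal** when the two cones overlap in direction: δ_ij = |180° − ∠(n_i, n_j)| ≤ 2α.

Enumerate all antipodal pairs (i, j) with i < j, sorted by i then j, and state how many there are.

α = atan 0.35 = 19.29°;  2α = 38.58°
n_0 = (+0.9763, -0.2164)
n_1 = (+0.7743, +0.6328)
n_2 = (+0.2550, +0.9669)
n_3 = (-0.4280, +0.9038)
n_4 = (-0.9899, +0.1414)
n_5 = (-0.7641, -0.6451)
n_6 = (-0.3563, -0.9344)
n_7 = (+0.3335, -0.9427)
  (0,1): δ = 128.25°  ·
  (0,2): δ = 92.27°  ·
  (0,3): δ = 52.16°  ·
  (0,4): δ = 4.37°  ✓
  (0,5): δ = 52.67°  ·
  (0,6): δ = 81.63°  ·
  (0,7): δ = 121.98°  ·
  (1,2): δ = 144.03°  ·
  (1,3): δ = 103.92°  ·
  (1,4): δ = 47.39°  ·
  (1,5): δ = 0.91°  ✓
  (1,6): δ = 29.87°  ✓
  (1,7): δ = 70.23°  ·
  (2,3): δ = 139.89°  ·
  (2,4): δ = 83.36°  ·
  (2,5): δ = 35.06°  ✓
  (2,6): δ = 6.10°  ✓
  (2,7): δ = 34.25°  ✓
  (3,4): δ = 123.47°  ·
  (3,5): δ = 75.17°  ·
  (3,6): δ = 46.21°  ·
  (3,7): δ = 5.86°  ✓
  (4,5): δ = 131.70°  ·
  (4,6): δ = 102.74°  ·
  (4,7): δ = 62.39°  ·
  (5,6): δ = 151.04°  ·
  (5,7): δ = 110.69°  ·
  (6,7): δ = 139.65°  ·
antipodal pairs: 7

count = 7; pairs: (0,4), (1,5), (1,6), (2,5), (2,6), (2,7), (3,7)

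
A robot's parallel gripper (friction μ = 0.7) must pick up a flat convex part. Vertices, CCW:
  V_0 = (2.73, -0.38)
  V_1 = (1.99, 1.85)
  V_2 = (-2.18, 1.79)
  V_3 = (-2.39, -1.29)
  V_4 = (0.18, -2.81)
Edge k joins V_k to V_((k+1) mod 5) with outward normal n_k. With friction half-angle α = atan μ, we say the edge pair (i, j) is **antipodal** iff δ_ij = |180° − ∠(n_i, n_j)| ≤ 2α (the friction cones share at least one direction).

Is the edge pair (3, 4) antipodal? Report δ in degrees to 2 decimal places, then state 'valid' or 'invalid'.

δ = 105.78°, invalid

α = atan 0.7 = 34.99°;  2α = 69.98°
edge 3: e_3 = (+2.57, -1.52);  n_3 = (-0.5091, -0.8607)
edge 4: e_4 = (+2.55, +2.43);  n_4 = (+0.6899, -0.7239)
∠(n_3, n_4) = 74.22°
δ = |180° − 74.22°| = 105.78°
105.78° > 2α = 69.98°  →  invalid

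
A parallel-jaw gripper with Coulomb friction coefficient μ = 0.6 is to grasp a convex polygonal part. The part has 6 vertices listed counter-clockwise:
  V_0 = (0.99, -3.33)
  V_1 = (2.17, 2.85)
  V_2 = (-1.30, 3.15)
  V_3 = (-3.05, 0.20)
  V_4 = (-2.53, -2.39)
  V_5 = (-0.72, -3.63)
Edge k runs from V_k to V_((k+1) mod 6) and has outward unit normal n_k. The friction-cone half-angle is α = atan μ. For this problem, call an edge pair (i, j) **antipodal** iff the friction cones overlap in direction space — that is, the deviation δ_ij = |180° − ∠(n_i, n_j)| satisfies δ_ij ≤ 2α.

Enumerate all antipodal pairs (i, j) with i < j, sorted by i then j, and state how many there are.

α = atan 0.6 = 30.96°;  2α = 61.93°
n_0 = (+0.9823, -0.1876)
n_1 = (+0.0861, +0.9963)
n_2 = (-0.8601, +0.5102)
n_3 = (-0.9804, -0.1968)
n_4 = (-0.5652, -0.8250)
n_5 = (+0.1728, -0.9850)
  (0,1): δ = 84.13°  ·
  (0,2): δ = 19.87°  ✓
  (0,3): δ = 22.16°  ✓
  (0,4): δ = 66.40°  ·
  (0,5): δ = 110.76°  ·
  (1,2): δ = 115.74°  ·
  (1,3): δ = 73.71°  ·
  (1,4): δ = 29.47°  ✓
  (1,5): δ = 14.89°  ✓
  (2,3): δ = 137.97°  ·
  (2,4): δ = 93.74°  ·
  (2,5): δ = 49.37°  ✓
  (3,4): δ = 135.77°  ·
  (3,5): δ = 91.40°  ·
  (4,5): δ = 135.63°  ·
antipodal pairs: 5

count = 5; pairs: (0,2), (0,3), (1,4), (1,5), (2,5)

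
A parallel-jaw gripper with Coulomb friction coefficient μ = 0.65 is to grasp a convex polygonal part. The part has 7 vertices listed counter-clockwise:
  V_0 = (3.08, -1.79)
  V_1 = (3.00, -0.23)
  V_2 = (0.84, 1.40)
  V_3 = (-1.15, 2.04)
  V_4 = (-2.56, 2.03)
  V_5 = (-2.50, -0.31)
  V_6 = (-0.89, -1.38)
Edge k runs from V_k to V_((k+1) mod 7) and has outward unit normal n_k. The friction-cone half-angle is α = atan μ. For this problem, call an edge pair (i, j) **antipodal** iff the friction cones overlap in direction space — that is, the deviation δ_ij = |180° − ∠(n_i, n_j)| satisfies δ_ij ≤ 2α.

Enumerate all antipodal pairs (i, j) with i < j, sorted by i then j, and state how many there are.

α = atan 0.65 = 33.02°;  2α = 66.05°
n_0 = (+0.9987, +0.0512)
n_1 = (+0.6024, +0.7982)
n_2 = (+0.3062, +0.9520)
n_3 = (-0.0071, +1.0000)
n_4 = (-0.9997, -0.0256)
n_5 = (-0.5535, -0.8328)
n_6 = (-0.1027, -0.9947)
  (0,1): δ = 129.97°  ·
  (0,2): δ = 110.76°  ·
  (0,3): δ = 92.53°  ·
  (0,4): δ = 1.47°  ✓
  (0,5): δ = 53.46°  ✓
  (0,6): δ = 81.17°  ·
  (1,2): δ = 160.79°  ·
  (1,3): δ = 142.55°  ·
  (1,4): δ = 51.49°  ✓
  (1,5): δ = 3.43°  ✓
  (1,6): δ = 31.14°  ✓
  (2,3): δ = 161.77°  ·
  (2,4): δ = 70.70°  ·
  (2,5): δ = 15.78°  ✓
  (2,6): δ = 11.93°  ✓
  (3,4): δ = 88.94°  ·
  (3,5): δ = 34.01°  ✓
  (3,6): δ = 6.30°  ✓
  (4,5): δ = 125.08°  ·
  (4,6): δ = 97.37°  ·
  (5,6): δ = 152.29°  ·
antipodal pairs: 9

count = 9; pairs: (0,4), (0,5), (1,4), (1,5), (1,6), (2,5), (2,6), (3,5), (3,6)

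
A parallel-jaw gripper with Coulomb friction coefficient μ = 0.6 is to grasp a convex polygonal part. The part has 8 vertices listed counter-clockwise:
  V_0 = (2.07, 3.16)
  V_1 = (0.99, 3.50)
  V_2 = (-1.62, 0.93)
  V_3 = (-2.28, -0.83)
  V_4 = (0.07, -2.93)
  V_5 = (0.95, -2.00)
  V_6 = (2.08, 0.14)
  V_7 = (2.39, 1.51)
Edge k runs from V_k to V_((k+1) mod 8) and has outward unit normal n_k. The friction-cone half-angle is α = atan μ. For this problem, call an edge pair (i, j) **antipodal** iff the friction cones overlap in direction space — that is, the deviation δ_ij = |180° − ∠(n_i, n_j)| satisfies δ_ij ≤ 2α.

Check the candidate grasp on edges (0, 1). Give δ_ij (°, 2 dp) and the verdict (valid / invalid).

δ = 117.97°, invalid

α = atan 0.6 = 30.96°;  2α = 61.93°
edge 0: e_0 = (-1.08, +0.34);  n_0 = (+0.3003, +0.9538)
edge 1: e_1 = (-2.61, -2.57);  n_1 = (-0.7016, +0.7125)
∠(n_0, n_1) = 62.03°
δ = |180° − 62.03°| = 117.97°
117.97° > 2α = 61.93°  →  invalid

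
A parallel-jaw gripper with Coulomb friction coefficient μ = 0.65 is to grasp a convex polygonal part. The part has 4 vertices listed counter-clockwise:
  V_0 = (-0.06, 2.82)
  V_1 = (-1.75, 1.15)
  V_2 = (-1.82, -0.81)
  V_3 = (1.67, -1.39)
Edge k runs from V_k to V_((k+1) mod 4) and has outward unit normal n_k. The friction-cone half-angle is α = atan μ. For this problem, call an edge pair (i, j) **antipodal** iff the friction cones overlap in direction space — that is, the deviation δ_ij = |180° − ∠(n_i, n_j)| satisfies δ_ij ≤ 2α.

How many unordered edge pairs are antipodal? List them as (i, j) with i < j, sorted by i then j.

count = 3; pairs: (0,2), (1,3), (2,3)

α = atan 0.65 = 33.02°;  2α = 66.05°
n_0 = (-0.7029, +0.7113)
n_1 = (-0.9994, +0.0357)
n_2 = (-0.1639, -0.9865)
n_3 = (+0.9250, +0.3801)
  (0,1): δ = 136.70°  ·
  (0,2): δ = 54.09°  ✓
  (0,3): δ = 67.68°  ·
  (1,2): δ = 97.39°  ·
  (1,3): δ = 24.38°  ✓
  (2,3): δ = 58.23°  ✓
antipodal pairs: 3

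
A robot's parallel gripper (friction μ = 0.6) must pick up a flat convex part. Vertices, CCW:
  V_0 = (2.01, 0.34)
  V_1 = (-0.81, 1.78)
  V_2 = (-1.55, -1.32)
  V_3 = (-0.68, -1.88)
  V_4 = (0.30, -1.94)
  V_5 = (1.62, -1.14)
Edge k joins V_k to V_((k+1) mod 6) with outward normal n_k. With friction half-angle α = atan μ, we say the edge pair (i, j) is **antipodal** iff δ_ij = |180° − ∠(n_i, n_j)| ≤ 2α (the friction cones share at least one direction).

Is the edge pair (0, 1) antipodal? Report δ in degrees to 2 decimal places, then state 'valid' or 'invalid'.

δ = 76.38°, invalid

α = atan 0.6 = 30.96°;  2α = 61.93°
edge 0: e_0 = (-2.82, +1.44);  n_0 = (+0.4548, +0.8906)
edge 1: e_1 = (-0.74, -3.10);  n_1 = (-0.9727, +0.2322)
∠(n_0, n_1) = 103.62°
δ = |180° − 103.62°| = 76.38°
76.38° > 2α = 61.93°  →  invalid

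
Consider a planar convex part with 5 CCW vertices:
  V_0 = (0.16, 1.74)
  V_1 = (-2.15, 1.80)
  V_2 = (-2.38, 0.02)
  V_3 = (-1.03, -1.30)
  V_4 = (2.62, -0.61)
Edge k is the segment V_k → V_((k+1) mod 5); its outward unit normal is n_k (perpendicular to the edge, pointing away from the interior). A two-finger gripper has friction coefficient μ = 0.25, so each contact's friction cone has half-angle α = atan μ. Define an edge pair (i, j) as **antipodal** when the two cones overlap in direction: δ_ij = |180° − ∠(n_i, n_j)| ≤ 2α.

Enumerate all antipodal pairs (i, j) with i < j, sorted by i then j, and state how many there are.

α = atan 0.25 = 14.04°;  2α = 28.07°
n_0 = (+0.0260, +0.9997)
n_1 = (-0.9918, +0.1281)
n_2 = (-0.6991, -0.7150)
n_3 = (+0.1858, -0.9826)
n_4 = (+0.6908, +0.7231)
  (0,1): δ = 95.87°  ·
  (0,2): δ = 42.87°  ·
  (0,3): δ = 12.19°  ✓
  (0,4): δ = 137.80°  ·
  (1,2): δ = 126.99°  ·
  (1,3): δ = 71.93°  ·
  (1,4): δ = 53.67°  ·
  (2,3): δ = 124.94°  ·
  (2,4): δ = 0.67°  ✓
  (3,4): δ = 54.39°  ·
antipodal pairs: 2

count = 2; pairs: (0,3), (2,4)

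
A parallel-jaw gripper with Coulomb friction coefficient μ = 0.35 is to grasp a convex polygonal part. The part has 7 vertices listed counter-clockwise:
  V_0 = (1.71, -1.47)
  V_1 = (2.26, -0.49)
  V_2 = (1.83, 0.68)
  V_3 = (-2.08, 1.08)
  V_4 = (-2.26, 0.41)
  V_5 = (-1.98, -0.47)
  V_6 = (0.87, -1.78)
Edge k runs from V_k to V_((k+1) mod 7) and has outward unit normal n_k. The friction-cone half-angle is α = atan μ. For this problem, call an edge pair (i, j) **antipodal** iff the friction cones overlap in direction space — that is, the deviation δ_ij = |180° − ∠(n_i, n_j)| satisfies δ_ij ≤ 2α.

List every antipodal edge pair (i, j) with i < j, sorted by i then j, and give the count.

α = atan 0.35 = 19.29°;  2α = 38.58°
n_0 = (+0.8721, -0.4894)
n_1 = (+0.9386, +0.3450)
n_2 = (+0.1018, +0.9948)
n_3 = (-0.9658, +0.2595)
n_4 = (-0.9529, -0.3032)
n_5 = (-0.4176, -0.9086)
n_6 = (+0.3462, -0.9382)
  (0,1): δ = 130.52°  ·
  (0,2): δ = 66.54°  ·
  (0,3): δ = 14.26°  ✓
  (0,4): δ = 46.95°  ·
  (0,5): δ = 94.62°  ·
  (0,6): δ = 139.56°  ·
  (1,2): δ = 116.02°  ·
  (1,3): δ = 35.22°  ✓
  (1,4): δ = 2.53°  ✓
  (1,5): δ = 45.13°  ·
  (1,6): δ = 90.08°  ·
  (2,3): δ = 99.20°  ·
  (2,4): δ = 66.51°  ·
  (2,5): δ = 18.84°  ✓
  (2,6): δ = 26.10°  ✓
  (3,4): δ = 147.31°  ·
  (3,5): δ = 99.65°  ·
  (3,6): δ = 54.71°  ·
  (4,5): δ = 132.34°  ·
  (4,6): δ = 87.39°  ·
  (5,6): δ = 135.06°  ·
antipodal pairs: 5

count = 5; pairs: (0,3), (1,3), (1,4), (2,5), (2,6)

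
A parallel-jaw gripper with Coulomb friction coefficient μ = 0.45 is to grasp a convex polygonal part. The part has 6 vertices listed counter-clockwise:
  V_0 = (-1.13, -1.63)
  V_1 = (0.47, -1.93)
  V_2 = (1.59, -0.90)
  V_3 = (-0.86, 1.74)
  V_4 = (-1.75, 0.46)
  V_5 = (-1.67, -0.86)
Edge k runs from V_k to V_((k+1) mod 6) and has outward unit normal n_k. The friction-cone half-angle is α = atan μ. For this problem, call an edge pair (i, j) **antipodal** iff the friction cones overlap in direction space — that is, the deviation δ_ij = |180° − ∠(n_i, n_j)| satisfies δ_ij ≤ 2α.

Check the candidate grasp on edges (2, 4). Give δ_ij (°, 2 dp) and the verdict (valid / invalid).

α = atan 0.45 = 24.23°;  2α = 48.46°
edge 2: e_2 = (-2.45, +2.64);  n_2 = (+0.7330, +0.6802)
edge 4: e_4 = (+0.08, -1.32);  n_4 = (-0.9982, -0.0605)
∠(n_2, n_4) = 140.61°
δ = |180° − 140.61°| = 39.39°
39.39° ≤ 2α = 48.46°  →  valid

δ = 39.39°, valid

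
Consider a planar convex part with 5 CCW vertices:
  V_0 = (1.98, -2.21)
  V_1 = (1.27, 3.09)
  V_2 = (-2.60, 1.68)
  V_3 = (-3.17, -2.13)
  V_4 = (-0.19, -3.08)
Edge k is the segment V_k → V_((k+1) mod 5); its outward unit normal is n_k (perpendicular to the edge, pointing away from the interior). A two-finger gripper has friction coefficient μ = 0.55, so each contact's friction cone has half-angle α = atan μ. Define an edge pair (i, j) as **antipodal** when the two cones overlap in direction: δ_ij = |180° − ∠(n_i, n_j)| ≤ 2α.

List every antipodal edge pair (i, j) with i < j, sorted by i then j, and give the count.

count = 3; pairs: (0,2), (1,3), (1,4)

α = atan 0.55 = 28.81°;  2α = 57.62°
n_0 = (+0.9911, +0.1328)
n_1 = (-0.3423, +0.9396)
n_2 = (-0.9890, +0.1480)
n_3 = (-0.3037, -0.9528)
n_4 = (+0.3721, -0.9282)
  (0,1): δ = 77.61°  ·
  (0,2): δ = 16.14°  ✓
  (0,3): δ = 64.69°  ·
  (0,4): δ = 104.22°  ·
  (1,2): δ = 118.53°  ·
  (1,3): δ = 37.70°  ✓
  (1,4): δ = 1.83°  ✓
  (2,3): δ = 99.17°  ·
  (2,4): δ = 59.64°  ·
  (3,4): δ = 140.47°  ·
antipodal pairs: 3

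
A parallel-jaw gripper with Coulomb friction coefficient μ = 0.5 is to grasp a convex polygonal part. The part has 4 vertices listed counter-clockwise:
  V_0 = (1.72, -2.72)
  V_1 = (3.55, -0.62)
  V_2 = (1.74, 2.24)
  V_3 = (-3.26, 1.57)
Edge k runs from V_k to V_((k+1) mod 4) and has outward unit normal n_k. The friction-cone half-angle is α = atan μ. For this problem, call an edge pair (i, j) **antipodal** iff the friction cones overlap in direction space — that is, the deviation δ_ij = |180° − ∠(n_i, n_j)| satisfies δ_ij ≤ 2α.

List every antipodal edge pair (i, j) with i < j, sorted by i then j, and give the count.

α = atan 0.5 = 26.57°;  2α = 53.13°
n_0 = (+0.7539, -0.6570)
n_1 = (+0.8450, +0.5348)
n_2 = (-0.1328, +0.9911)
n_3 = (-0.6527, -0.7576)
  (0,1): δ = 106.60°  ·
  (0,2): δ = 41.30°  ✓
  (0,3): δ = 90.33°  ·
  (1,2): δ = 114.70°  ·
  (1,3): δ = 16.93°  ✓
  (2,3): δ = 48.38°  ✓
antipodal pairs: 3

count = 3; pairs: (0,2), (1,3), (2,3)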